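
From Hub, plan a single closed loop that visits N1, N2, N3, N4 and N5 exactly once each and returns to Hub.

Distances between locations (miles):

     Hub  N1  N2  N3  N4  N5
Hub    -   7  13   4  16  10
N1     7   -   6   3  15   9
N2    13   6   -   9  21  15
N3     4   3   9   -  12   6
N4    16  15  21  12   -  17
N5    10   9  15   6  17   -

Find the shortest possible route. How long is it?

Minimum total distance: 61 miles.

With 5 stops there are 5!/2 = 60 distinct round trips (a route and its reverse cost the same).
Hub-N1-N2-N3-N4-N5-Hub: 7+6+9+12+17+10 = 61
Hub-N1-N2-N3-N5-N4-Hub: 7+6+9+6+17+16 = 61
Hub-N1-N2-N4-N3-N5-Hub: 7+6+21+12+6+10 = 62
Hub-N1-N2-N4-N5-N3-Hub: 7+6+21+17+6+4 = 61
Hub-N1-N2-N5-N3-N4-Hub: 7+6+15+6+12+16 = 62
Hub-N1-N2-N5-N4-N3-Hub: 7+6+15+17+12+4 = 61
Hub-N1-N3-N2-N4-N5-Hub: 7+3+9+21+17+10 = 67
Hub-N1-N3-N2-N5-N4-Hub: 7+3+9+15+17+16 = 67
Hub-N1-N3-N4-N2-N5-Hub: 7+3+12+21+15+10 = 68
Hub-N1-N3-N4-N5-N2-Hub: 7+3+12+17+15+13 = 67
Hub-N1-N3-N5-N2-N4-Hub: 7+3+6+15+21+16 = 68
Hub-N1-N3-N5-N4-N2-Hub: 7+3+6+17+21+13 = 67
Hub-N1-N4-N2-N3-N5-Hub: 7+15+21+9+6+10 = 68
Hub-N1-N4-N2-N5-N3-Hub: 7+15+21+15+6+4 = 68
… (46 more)
The minimum is 61.
One optimal route: Hub → N1 → N2 → N3 → N4 → N5 → Hub (or its reverse).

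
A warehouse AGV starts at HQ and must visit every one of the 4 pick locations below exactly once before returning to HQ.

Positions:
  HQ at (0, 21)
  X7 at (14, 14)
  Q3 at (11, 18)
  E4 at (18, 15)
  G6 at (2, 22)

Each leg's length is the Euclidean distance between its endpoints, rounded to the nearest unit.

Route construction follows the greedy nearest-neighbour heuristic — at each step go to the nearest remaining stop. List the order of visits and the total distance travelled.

Total distance 40 via the nearest-neighbour route HQ → G6 → Q3 → X7 → E4 → HQ.

HQ → [G6:2 / Q3:11 / X7:16 / E4:19] → G6 (2)
G6 → [Q3:10 / X7:14 / E4:17] → Q3 (10)
Q3 → [X7:5 / E4:8] → X7 (5)
X7 → [E4:4] → E4 (4)
Return E4→HQ: 19.
Total = 2 + 10 + 5 + 4 + 19 = 40.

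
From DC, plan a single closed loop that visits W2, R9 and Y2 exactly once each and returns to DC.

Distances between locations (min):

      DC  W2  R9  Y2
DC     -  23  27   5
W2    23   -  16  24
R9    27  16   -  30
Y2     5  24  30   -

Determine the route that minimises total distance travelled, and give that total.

Minimum total distance: 72 min.

There are 3 distinct closed tours to check (reversals are equivalent).
DC - W2 - R9 - Y2 - DC: 23+16+30+5 = 74
DC - W2 - Y2 - R9 - DC: 23+24+30+27 = 104
DC - R9 - W2 - Y2 - DC: 27+16+24+5 = 72
The minimum is 72.
One optimal route: DC → R9 → W2 → Y2 → DC (or its reverse).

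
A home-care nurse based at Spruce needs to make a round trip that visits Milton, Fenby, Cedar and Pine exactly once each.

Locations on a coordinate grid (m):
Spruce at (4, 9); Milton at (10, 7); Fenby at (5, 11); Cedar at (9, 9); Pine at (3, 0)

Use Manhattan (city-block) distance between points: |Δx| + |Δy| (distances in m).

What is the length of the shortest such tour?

There are 12 distinct closed tours to check (reversals are equivalent).
Spruce→Milton→Fenby→Cedar→Pine→Spruce: 8+9+6+15+10 = 48
Spruce→Milton→Fenby→Pine→Cedar→Spruce: 8+9+13+15+5 = 50
Spruce→Milton→Cedar→Fenby→Pine→Spruce: 8+3+6+13+10 = 40
Spruce→Milton→Cedar→Pine→Fenby→Spruce: 8+3+15+13+3 = 42
Spruce→Milton→Pine→Fenby→Cedar→Spruce: 8+14+13+6+5 = 46
Spruce→Milton→Pine→Cedar→Fenby→Spruce: 8+14+15+6+3 = 46
Spruce→Fenby→Milton→Cedar→Pine→Spruce: 3+9+3+15+10 = 40
Spruce→Fenby→Milton→Pine→Cedar→Spruce: 3+9+14+15+5 = 46
Spruce→Fenby→Cedar→Milton→Pine→Spruce: 3+6+3+14+10 = 36
Spruce→Fenby→Pine→Milton→Cedar→Spruce: 3+13+14+3+5 = 38
Spruce→Cedar→Milton→Fenby→Pine→Spruce: 5+3+9+13+10 = 40
Spruce→Cedar→Fenby→Milton→Pine→Spruce: 5+6+9+14+10 = 44
The minimum is 36.
One optimal route: Spruce → Fenby → Cedar → Milton → Pine → Spruce (or its reverse).

36 m — the shortest possible round trip.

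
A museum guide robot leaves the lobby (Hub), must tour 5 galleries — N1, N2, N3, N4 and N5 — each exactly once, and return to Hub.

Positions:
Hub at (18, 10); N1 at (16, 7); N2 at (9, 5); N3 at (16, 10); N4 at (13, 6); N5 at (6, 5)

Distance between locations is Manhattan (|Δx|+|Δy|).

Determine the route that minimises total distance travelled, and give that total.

34 — the shortest possible round trip.

There are 60 distinct closed tours to check (reversals are equivalent).
Hub-N1-N2-N3-N4-N5-Hub: 5+9+12+7+8+17 = 58
Hub-N1-N2-N3-N5-N4-Hub: 5+9+12+15+8+9 = 58
Hub-N1-N2-N4-N3-N5-Hub: 5+9+5+7+15+17 = 58
Hub-N1-N2-N4-N5-N3-Hub: 5+9+5+8+15+2 = 44
Hub-N1-N2-N5-N3-N4-Hub: 5+9+3+15+7+9 = 48
Hub-N1-N2-N5-N4-N3-Hub: 5+9+3+8+7+2 = 34
Hub-N1-N3-N2-N4-N5-Hub: 5+3+12+5+8+17 = 50
Hub-N1-N3-N2-N5-N4-Hub: 5+3+12+3+8+9 = 40
Hub-N1-N3-N4-N2-N5-Hub: 5+3+7+5+3+17 = 40
Hub-N1-N3-N4-N5-N2-Hub: 5+3+7+8+3+14 = 40
Hub-N1-N3-N5-N2-N4-Hub: 5+3+15+3+5+9 = 40
Hub-N1-N3-N5-N4-N2-Hub: 5+3+15+8+5+14 = 50
Hub-N1-N4-N2-N3-N5-Hub: 5+4+5+12+15+17 = 58
Hub-N1-N4-N2-N5-N3-Hub: 5+4+5+3+15+2 = 34
… (46 more)
The minimum is 34.
One optimal route: Hub → N1 → N2 → N5 → N4 → N3 → Hub (or its reverse).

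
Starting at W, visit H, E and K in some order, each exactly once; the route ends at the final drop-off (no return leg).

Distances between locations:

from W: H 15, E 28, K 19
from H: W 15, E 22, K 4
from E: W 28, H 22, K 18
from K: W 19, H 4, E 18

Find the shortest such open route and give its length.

Shortest open route: 37.

There are 3! = 6 possible orderings.
W→H→E→K: 15+22+18 = 55
W→H→K→E: 15+4+18 = 37
W→E→H→K: 28+22+4 = 54
W→E→K→H: 28+18+4 = 50
W→K→H→E: 19+4+22 = 45
W→K→E→H: 19+18+22 = 59
The minimum is 37.
One shortest path: W → H → K → E.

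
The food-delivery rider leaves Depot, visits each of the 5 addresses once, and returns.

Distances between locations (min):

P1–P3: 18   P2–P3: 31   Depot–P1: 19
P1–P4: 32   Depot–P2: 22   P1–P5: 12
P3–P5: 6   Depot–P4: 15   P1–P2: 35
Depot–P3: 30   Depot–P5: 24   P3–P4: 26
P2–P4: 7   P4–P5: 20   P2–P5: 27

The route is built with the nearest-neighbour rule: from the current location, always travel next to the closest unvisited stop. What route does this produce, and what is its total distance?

Depot → [P4:15 / P1:19 / P2:22 / P5:24 / P3:30] → P4 (15)
P4 → [P2:7 / P5:20 / P3:26 / P1:32] → P2 (7)
P2 → [P5:27 / P3:31 / P1:35] → P5 (27)
P5 → [P3:6 / P1:12] → P3 (6)
P3 → [P1:18] → P1 (18)
Return P1→Depot: 19.
Total = 15 + 7 + 27 + 6 + 18 + 19 = 92.

Nearest-neighbour total = 92 min; route Depot → P4 → P2 → P5 → P3 → P1 → Depot.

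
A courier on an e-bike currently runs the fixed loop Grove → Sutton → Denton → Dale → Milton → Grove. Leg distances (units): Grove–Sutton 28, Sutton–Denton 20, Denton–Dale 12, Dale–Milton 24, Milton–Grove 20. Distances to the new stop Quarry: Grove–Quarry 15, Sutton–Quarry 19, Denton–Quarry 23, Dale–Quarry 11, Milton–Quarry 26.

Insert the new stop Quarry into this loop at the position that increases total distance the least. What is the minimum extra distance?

Insertion cost between consecutive stops i–j is d(i,Quarry) + d(Quarry,j) − d(i,j):
  between Grove and Sutton: 15 + 19 − 28 = 6
  between Sutton and Denton: 19 + 23 − 20 = 22
  between Denton and Dale: 23 + 11 − 12 = 22
  between Dale and Milton: 11 + 26 − 24 = 13
  between Milton and Grove: 26 + 15 − 20 = 21
Cheapest insertion is between Grove and Sutton, adding 6.
New total = 104 + 6 = 110.

Minimum extra distance: 6, inserting Quarry between Grove and Sutton.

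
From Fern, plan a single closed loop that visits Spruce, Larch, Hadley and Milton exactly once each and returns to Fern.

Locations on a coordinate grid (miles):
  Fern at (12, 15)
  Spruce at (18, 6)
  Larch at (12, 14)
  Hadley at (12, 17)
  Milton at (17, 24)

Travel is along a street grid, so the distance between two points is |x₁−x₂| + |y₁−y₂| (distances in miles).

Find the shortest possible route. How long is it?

Shortest round trip = 48 miles.

With 4 stops there are 4!/2 = 12 distinct round trips (a route and its reverse cost the same).
Fern - Spruce - Larch - Hadley - Milton - Fern: 15+14+3+12+14 = 58
Fern - Spruce - Larch - Milton - Hadley - Fern: 15+14+15+12+2 = 58
Fern - Spruce - Hadley - Larch - Milton - Fern: 15+17+3+15+14 = 64
Fern - Spruce - Hadley - Milton - Larch - Fern: 15+17+12+15+1 = 60
Fern - Spruce - Milton - Larch - Hadley - Fern: 15+19+15+3+2 = 54
Fern - Spruce - Milton - Hadley - Larch - Fern: 15+19+12+3+1 = 50
Fern - Larch - Spruce - Hadley - Milton - Fern: 1+14+17+12+14 = 58
Fern - Larch - Spruce - Milton - Hadley - Fern: 1+14+19+12+2 = 48
Fern - Larch - Hadley - Spruce - Milton - Fern: 1+3+17+19+14 = 54
Fern - Larch - Milton - Spruce - Hadley - Fern: 1+15+19+17+2 = 54
Fern - Hadley - Spruce - Larch - Milton - Fern: 2+17+14+15+14 = 62
Fern - Hadley - Larch - Spruce - Milton - Fern: 2+3+14+19+14 = 52
The minimum is 48.
One optimal route: Fern → Larch → Spruce → Milton → Hadley → Fern (or its reverse).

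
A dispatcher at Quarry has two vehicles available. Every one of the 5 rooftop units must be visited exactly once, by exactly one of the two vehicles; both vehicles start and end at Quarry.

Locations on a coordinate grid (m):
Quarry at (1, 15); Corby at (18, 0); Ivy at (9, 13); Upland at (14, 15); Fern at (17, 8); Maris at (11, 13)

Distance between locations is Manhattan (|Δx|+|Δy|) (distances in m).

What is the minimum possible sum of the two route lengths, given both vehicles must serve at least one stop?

Minimum combined distance: 84 m.

Try each way of splitting the stops between the two vehicles (each non-empty) and, for each split, find the best tour for each vehicle:
  {Corby} + {Ivy, Upland, Fern, Maris}: 64 + 46 = 110
  {Ivy} + {Corby, Upland, Fern, Maris}: 20 + 64 = 84
  {Corby, Ivy} + {Upland, Fern, Maris}: 64 + 46 = 110
  {Upland} + {Corby, Ivy, Fern, Maris}: 26 + 64 = 90
  {Corby, Upland} + {Ivy, Fern, Maris}: 64 + 46 = 110
  {Ivy, Upland} + {Corby, Fern, Maris}: 30 + 64 = 94
  … (15 splits in total)
Best: vehicle 1 Quarry → Ivy → Quarry = 20; vehicle 2 Quarry → Upland → Corby → Fern → Maris → Quarry = 64; combined 84.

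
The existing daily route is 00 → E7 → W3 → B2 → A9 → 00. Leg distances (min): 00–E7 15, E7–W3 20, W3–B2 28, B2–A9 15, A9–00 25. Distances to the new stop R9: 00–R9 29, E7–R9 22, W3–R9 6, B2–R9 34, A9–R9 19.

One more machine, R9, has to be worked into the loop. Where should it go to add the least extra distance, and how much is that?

Insertion cost between consecutive stops i–j is d(i,R9) + d(R9,j) − d(i,j):
  between 00 and E7: 29 + 22 − 15 = 36
  between E7 and W3: 22 + 6 − 20 = 8
  between W3 and B2: 6 + 34 − 28 = 12
  between B2 and A9: 34 + 19 − 15 = 38
  between A9 and 00: 19 + 29 − 25 = 23
Cheapest insertion is between E7 and W3, adding 8.
New total = 103 + 8 = 111.

+8 min — insert R9 between E7 and W3.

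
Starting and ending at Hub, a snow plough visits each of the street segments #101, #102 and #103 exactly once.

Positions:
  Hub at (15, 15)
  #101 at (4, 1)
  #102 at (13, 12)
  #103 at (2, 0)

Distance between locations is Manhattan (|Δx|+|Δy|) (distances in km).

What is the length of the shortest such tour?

Hub→#101→#102→#103→Hub: 25+20+23+28 = 96
Hub→#101→#103→#102→Hub: 25+3+23+5 = 56
Hub→#102→#101→#103→Hub: 5+20+3+28 = 56
The minimum is 56.
One optimal route: Hub → #101 → #103 → #102 → Hub (or its reverse).

Minimum total distance: 56 km.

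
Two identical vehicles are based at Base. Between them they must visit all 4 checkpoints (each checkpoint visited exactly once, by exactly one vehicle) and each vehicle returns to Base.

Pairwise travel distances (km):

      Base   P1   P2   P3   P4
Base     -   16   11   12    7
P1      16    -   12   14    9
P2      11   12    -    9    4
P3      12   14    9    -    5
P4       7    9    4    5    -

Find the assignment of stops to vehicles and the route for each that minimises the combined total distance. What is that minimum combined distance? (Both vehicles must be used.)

63 km — the smallest possible combined total.

Try each way of splitting the stops between the two vehicles (each non-empty) and, for each split, find the best tour for each vehicle:
  {P1} + {P2, P3, P4}: 32 + 32 = 64
  {P2} + {P1, P3, P4}: 22 + 42 = 64
  {P1, P2} + {P3, P4}: 39 + 24 = 63
  {P3} + {P1, P2, P4}: 24 + 39 = 63
  {P1, P3} + {P2, P4}: 42 + 22 = 64
  {P2, P3} + {P1, P4}: 32 + 32 = 64
  … (7 splits in total)
Best: vehicle 1 Base → P1 → P2 → Base = 39; vehicle 2 Base → P3 → P4 → Base = 24; combined 63.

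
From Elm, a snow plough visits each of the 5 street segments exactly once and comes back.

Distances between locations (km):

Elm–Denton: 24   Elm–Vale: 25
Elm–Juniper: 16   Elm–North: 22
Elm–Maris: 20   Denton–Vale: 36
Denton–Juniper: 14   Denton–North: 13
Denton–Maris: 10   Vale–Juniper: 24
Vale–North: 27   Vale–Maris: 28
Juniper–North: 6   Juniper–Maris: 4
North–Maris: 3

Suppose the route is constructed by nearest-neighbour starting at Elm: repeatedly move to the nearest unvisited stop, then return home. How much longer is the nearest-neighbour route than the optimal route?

Elm: Juniper=16, Maris=20, North=22, Denton=24, Vale=25 ⇒ Juniper
Juniper: Maris=4, North=6, Denton=14, Vale=24 ⇒ Maris
Maris: North=3, Denton=10, Vale=28 ⇒ North
North: Denton=13, Vale=27 ⇒ Denton
Denton: Vale=36 ⇒ Vale
NN route Elm → Juniper → Maris → North → Denton → Vale → Elm costs 97.
Optimal: Elm → Denton → Maris → North → Juniper → Vale → Elm costs 92 (by enumerating all 60 distinct tours).
Excess = 97 − 92 = 5.

The nearest-neighbour route is 5 km longer than optimal.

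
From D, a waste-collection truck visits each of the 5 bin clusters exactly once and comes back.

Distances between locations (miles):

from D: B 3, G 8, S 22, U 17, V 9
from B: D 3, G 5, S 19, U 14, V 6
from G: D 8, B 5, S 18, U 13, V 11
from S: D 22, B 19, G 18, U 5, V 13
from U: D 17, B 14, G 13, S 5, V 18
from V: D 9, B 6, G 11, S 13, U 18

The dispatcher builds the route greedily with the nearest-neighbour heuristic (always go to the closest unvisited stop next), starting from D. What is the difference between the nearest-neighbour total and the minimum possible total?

From D: B=3, G=8, V=9, U=17, S=22 → choose B (3).
From B: G=5, V=6, U=14, S=19 → choose G (5).
From G: V=11, U=13, S=18 → choose V (11).
From V: S=13, U=18 → choose S (13).
From S: U=5 → choose U (5).
NN route D → B → G → V → S → U → D costs 54.
Optimal: D → B → G → U → S → V → D costs 48 (by enumerating all 60 distinct tours).
Excess = 54 − 48 = 6.

6 miles longer than the optimal tour.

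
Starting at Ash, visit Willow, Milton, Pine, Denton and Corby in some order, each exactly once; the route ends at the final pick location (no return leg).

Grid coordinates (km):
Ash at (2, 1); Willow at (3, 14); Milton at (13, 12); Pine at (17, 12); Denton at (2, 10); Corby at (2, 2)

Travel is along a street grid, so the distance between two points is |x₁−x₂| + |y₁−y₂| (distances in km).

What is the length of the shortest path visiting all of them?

Minimum one-way distance = 30 km.

There are 5! = 120 possible orderings.
Ash→Willow→Milton→Pine→Denton→Corby: 14+12+4+17+8 = 55
Ash→Willow→Milton→Pine→Corby→Denton: 14+12+4+25+8 = 63
Ash→Willow→Milton→Denton→Pine→Corby: 14+12+13+17+25 = 81
Ash→Willow→Milton→Denton→Corby→Pine: 14+12+13+8+25 = 72
Ash→Willow→Milton→Corby→Pine→Denton: 14+12+21+25+17 = 89
Ash→Willow→Milton→Corby→Denton→Pine: 14+12+21+8+17 = 72
Ash→Willow→Pine→Milton→Denton→Corby: 14+16+4+13+8 = 55
Ash→Willow→Pine→Milton→Corby→Denton: 14+16+4+21+8 = 63
Ash→Willow→Pine→Denton→Milton→Corby: 14+16+17+13+21 = 81
Ash→Willow→Pine→Denton→Corby→Milton: 14+16+17+8+21 = 76
Ash→Willow→Pine→Corby→Milton→Denton: 14+16+25+21+13 = 89
Ash→Willow→Pine→Corby→Denton→Milton: 14+16+25+8+13 = 76
Ash→Willow→Denton→Milton→Pine→Corby: 14+5+13+4+25 = 61
Ash→Willow→Denton→Milton→Corby→Pine: 14+5+13+21+25 = 78
… (106 more)
Ash→Corby→Denton→Willow→Milton→Pine: 1+8+5+12+4 = 30  ← best
The minimum is 30.
One shortest path: Ash → Corby → Denton → Willow → Milton → Pine.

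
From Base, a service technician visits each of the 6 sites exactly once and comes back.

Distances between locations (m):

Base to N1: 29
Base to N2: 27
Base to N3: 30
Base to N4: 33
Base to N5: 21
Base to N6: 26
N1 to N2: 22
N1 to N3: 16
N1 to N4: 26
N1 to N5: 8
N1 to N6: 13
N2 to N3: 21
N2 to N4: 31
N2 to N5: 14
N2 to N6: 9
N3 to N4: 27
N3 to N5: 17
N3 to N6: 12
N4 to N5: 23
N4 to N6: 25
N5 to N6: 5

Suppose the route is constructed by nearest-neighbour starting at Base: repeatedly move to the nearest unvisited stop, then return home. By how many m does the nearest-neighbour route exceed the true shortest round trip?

From Base: N5=21, N6=26, N2=27, N1=29, N3=30, N4=33 → choose N5 (21).
From N5: N6=5, N1=8, N2=14, N3=17, N4=23 → choose N6 (5).
From N6: N2=9, N3=12, N1=13, N4=25 → choose N2 (9).
From N2: N3=21, N1=22, N4=31 → choose N3 (21).
From N3: N1=16, N4=27 → choose N1 (16).
From N1: N4=26 → choose N4 (26).
NN route Base → N5 → N6 → N2 → N3 → N1 → N4 → Base costs 131.
Optimal: Base → N2 → N6 → N5 → N1 → N3 → N4 → Base costs 125 (by enumerating all 360 distinct tours).
Excess = 131 − 125 = 6.

The nearest-neighbour route is 6 m longer than optimal.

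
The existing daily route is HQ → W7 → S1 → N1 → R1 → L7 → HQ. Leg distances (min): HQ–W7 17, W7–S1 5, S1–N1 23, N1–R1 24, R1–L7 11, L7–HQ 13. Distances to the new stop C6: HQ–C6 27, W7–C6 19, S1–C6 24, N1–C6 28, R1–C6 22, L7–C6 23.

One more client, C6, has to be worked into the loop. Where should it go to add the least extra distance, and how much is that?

Adding 26 min by placing C6 on the N1–R1 leg.

Insertion cost between consecutive stops i–j is d(i,C6) + d(C6,j) − d(i,j):
  between HQ and W7: 27 + 19 − 17 = 29
  between W7 and S1: 19 + 24 − 5 = 38
  between S1 and N1: 24 + 28 − 23 = 29
  between N1 and R1: 28 + 22 − 24 = 26
  between R1 and L7: 22 + 23 − 11 = 34
  between L7 and HQ: 23 + 27 − 13 = 37
Cheapest insertion is between N1 and R1, adding 26.
New total = 93 + 26 = 119.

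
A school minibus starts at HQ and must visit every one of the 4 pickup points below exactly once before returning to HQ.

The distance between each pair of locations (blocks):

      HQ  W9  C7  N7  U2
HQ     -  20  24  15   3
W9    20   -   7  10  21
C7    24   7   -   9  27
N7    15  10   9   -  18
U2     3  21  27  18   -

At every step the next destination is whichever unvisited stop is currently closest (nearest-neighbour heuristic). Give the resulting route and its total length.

From HQ: distances to unvisited — U2=3, N7=15, W9=20, C7=24. Nearest is U2 (3).
From U2: distances to unvisited — N7=18, W9=21, C7=27. Nearest is N7 (18).
From N7: distances to unvisited — C7=9, W9=10. Nearest is C7 (9).
From C7: distances to unvisited — W9=7. Nearest is W9 (7).
Return W9→HQ: 20.
Total = 3 + 18 + 9 + 7 + 20 = 57.

Nearest-neighbour total = 57 blocks; route HQ → U2 → N7 → C7 → W9 → HQ.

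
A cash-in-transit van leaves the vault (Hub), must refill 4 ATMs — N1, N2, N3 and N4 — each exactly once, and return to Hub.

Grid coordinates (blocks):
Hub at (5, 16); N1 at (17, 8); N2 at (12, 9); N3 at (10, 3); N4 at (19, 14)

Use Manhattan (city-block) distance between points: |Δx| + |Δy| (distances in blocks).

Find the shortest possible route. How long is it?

56 blocks — the shortest possible round trip.

With 4 stops there are 4!/2 = 12 distinct round trips (a route and its reverse cost the same).
Hub → N1 → N2 → N3 → N4 → Hub: 20+6+8+20+16 = 70
Hub → N1 → N2 → N4 → N3 → Hub: 20+6+12+20+18 = 76
Hub → N1 → N3 → N2 → N4 → Hub: 20+12+8+12+16 = 68
Hub → N1 → N3 → N4 → N2 → Hub: 20+12+20+12+14 = 78
Hub → N1 → N4 → N2 → N3 → Hub: 20+8+12+8+18 = 66
Hub → N1 → N4 → N3 → N2 → Hub: 20+8+20+8+14 = 70
Hub → N2 → N1 → N3 → N4 → Hub: 14+6+12+20+16 = 68
Hub → N2 → N1 → N4 → N3 → Hub: 14+6+8+20+18 = 66
Hub → N2 → N3 → N1 → N4 → Hub: 14+8+12+8+16 = 58
Hub → N2 → N4 → N1 → N3 → Hub: 14+12+8+12+18 = 64
Hub → N3 → N1 → N2 → N4 → Hub: 18+12+6+12+16 = 64
Hub → N3 → N2 → N1 → N4 → Hub: 18+8+6+8+16 = 56
The minimum is 56.
One optimal route: Hub → N3 → N2 → N1 → N4 → Hub (or its reverse).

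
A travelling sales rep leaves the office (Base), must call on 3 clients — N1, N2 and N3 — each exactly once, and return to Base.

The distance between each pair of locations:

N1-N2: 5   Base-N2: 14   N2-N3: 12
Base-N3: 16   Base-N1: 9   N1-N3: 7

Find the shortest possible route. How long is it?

Base → N1 → N2 → N3 → Base: 9+5+12+16 = 42
Base → N1 → N3 → N2 → Base: 9+7+12+14 = 42
Base → N2 → N1 → N3 → Base: 14+5+7+16 = 42
The minimum is 42.
One optimal route: Base → N1 → N2 → N3 → Base (or its reverse).

Minimum total distance: 42.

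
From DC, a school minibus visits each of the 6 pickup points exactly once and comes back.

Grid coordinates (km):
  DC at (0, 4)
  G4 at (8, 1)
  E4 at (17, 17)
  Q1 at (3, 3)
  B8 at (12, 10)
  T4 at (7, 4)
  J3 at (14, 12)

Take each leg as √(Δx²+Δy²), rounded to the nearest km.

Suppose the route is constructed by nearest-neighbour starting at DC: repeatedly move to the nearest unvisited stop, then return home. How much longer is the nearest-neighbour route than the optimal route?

The nearest-neighbour route is 1 km longer than optimal.

From DC: Q1=3, T4=7, G4=9, B8=13, J3=16, E4=21 → choose Q1 (3).
From Q1: T4=4, G4=5, B8=11, J3=14, E4=20 → choose T4 (4).
From T4: G4=3, B8=8, J3=11, E4=16 → choose G4 (3).
From G4: B8=10, J3=13, E4=18 → choose B8 (10).
From B8: J3=3, E4=9 → choose J3 (3).
From J3: E4=6 → choose E4 (6).
NN route DC → Q1 → T4 → G4 → B8 → J3 → E4 → DC costs 50.
Optimal: DC → E4 → J3 → B8 → T4 → G4 → Q1 → DC costs 49 (by enumerating all 360 distinct tours).
Excess = 50 − 49 = 1.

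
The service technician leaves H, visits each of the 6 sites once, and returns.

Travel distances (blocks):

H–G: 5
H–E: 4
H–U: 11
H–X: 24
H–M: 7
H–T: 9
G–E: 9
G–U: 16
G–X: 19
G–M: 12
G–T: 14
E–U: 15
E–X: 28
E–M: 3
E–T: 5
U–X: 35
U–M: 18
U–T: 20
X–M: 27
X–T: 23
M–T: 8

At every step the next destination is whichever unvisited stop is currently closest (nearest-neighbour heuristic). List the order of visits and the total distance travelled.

Nearest-neighbour total = 104 blocks; route H → E → M → T → G → U → X → H.

From H: distances to unvisited — E=4, G=5, M=7, T=9, U=11, X=24. Nearest is E (4).
From E: distances to unvisited — M=3, T=5, G=9, U=15, X=28. Nearest is M (3).
From M: distances to unvisited — T=8, G=12, U=18, X=27. Nearest is T (8).
From T: distances to unvisited — G=14, U=20, X=23. Nearest is G (14).
From G: distances to unvisited — U=16, X=19. Nearest is U (16).
From U: distances to unvisited — X=35. Nearest is X (35).
Return X→H: 24.
Total = 4 + 3 + 8 + 14 + 16 + 35 + 24 = 104.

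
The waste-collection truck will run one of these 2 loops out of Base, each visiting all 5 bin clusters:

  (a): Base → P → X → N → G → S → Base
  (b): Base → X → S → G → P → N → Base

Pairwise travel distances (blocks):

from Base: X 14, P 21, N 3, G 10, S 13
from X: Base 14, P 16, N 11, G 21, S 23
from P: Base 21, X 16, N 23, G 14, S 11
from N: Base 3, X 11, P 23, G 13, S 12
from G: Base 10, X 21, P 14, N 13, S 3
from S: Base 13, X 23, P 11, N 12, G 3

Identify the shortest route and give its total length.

Shortest is (a), total 77 blocks.

(a): 21 + 16 + 11 + 13 + 3 + 13 = 77
(b): 14 + 23 + 3 + 14 + 23 + 3 = 80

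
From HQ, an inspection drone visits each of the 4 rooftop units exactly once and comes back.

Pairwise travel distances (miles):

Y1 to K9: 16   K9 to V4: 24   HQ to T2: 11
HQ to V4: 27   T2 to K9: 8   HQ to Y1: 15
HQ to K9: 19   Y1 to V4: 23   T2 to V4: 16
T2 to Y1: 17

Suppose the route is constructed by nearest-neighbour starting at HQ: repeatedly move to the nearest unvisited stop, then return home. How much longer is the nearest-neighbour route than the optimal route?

From HQ: T2=11, Y1=15, K9=19, V4=27 → choose T2 (11).
From T2: K9=8, V4=16, Y1=17 → choose K9 (8).
From K9: Y1=16, V4=24 → choose Y1 (16).
From Y1: V4=23 → choose V4 (23).
NN route HQ → T2 → K9 → Y1 → V4 → HQ costs 85.
Optimal: HQ → T2 → K9 → V4 → Y1 → HQ costs 81 (by enumerating all 12 distinct tours).
Excess = 85 − 81 = 4.

Excess over optimum: 4 miles.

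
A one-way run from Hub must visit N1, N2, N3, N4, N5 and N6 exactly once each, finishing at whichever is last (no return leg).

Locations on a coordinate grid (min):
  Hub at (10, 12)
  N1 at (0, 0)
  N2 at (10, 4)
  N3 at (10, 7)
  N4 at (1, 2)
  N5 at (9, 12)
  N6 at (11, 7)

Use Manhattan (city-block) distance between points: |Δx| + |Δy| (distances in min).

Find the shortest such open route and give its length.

Shortest open route: 26 min.

There are 6! = 720 possible orderings.
Hub - N1 - N2 - N3 - N4 - N5 - N6: 22+14+3+14+18+7 = 78
Hub - N1 - N2 - N3 - N4 - N6 - N5: 22+14+3+14+15+7 = 75
Hub - N1 - N2 - N3 - N5 - N4 - N6: 22+14+3+6+18+15 = 78
Hub - N1 - N2 - N3 - N5 - N6 - N4: 22+14+3+6+7+15 = 67
Hub - N1 - N2 - N3 - N6 - N4 - N5: 22+14+3+1+15+18 = 73
Hub - N1 - N2 - N3 - N6 - N5 - N4: 22+14+3+1+7+18 = 65
Hub - N1 - N2 - N4 - N3 - N5 - N6: 22+14+11+14+6+7 = 74
Hub - N1 - N2 - N4 - N3 - N6 - N5: 22+14+11+14+1+7 = 69
… (712 more)
Hub - N5 - N3 - N6 - N2 - N4 - N1: 1+6+1+4+11+3 = 26  ← best
The minimum is 26.
One shortest path: Hub → N5 → N3 → N6 → N2 → N4 → N1.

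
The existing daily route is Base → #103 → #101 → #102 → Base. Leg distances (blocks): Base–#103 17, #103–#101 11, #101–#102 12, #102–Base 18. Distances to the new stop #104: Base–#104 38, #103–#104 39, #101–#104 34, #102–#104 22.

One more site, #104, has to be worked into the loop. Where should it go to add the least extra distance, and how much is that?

Insertion cost between consecutive stops i–j is d(i,#104) + d(#104,j) − d(i,j):
  between Base and #103: 38 + 39 − 17 = 60
  between #103 and #101: 39 + 34 − 11 = 62
  between #101 and #102: 34 + 22 − 12 = 44
  between #102 and Base: 22 + 38 − 18 = 42
Cheapest insertion is between #102 and Base, adding 42.
New total = 58 + 42 = 100.

Adding 42 blocks by placing #104 on the #102–Base leg.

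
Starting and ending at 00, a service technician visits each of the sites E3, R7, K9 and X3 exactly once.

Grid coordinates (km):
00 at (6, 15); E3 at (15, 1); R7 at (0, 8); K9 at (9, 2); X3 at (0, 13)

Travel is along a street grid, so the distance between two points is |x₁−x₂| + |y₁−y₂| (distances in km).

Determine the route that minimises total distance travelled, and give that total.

There are 12 distinct closed tours to check (reversals are equivalent).
00 → E3 → R7 → K9 → X3 → 00: 23+22+15+20+8 = 88
00 → E3 → R7 → X3 → K9 → 00: 23+22+5+20+16 = 86
00 → E3 → K9 → R7 → X3 → 00: 23+7+15+5+8 = 58
00 → E3 → K9 → X3 → R7 → 00: 23+7+20+5+13 = 68
00 → E3 → X3 → R7 → K9 → 00: 23+27+5+15+16 = 86
00 → E3 → X3 → K9 → R7 → 00: 23+27+20+15+13 = 98
00 → R7 → E3 → K9 → X3 → 00: 13+22+7+20+8 = 70
00 → R7 → E3 → X3 → K9 → 00: 13+22+27+20+16 = 98
00 → R7 → K9 → E3 → X3 → 00: 13+15+7+27+8 = 70
00 → R7 → X3 → E3 → K9 → 00: 13+5+27+7+16 = 68
00 → K9 → E3 → R7 → X3 → 00: 16+7+22+5+8 = 58
00 → K9 → R7 → E3 → X3 → 00: 16+15+22+27+8 = 88
The minimum is 58.
One optimal route: 00 → E3 → K9 → R7 → X3 → 00 (or its reverse).

Shortest round trip = 58 km.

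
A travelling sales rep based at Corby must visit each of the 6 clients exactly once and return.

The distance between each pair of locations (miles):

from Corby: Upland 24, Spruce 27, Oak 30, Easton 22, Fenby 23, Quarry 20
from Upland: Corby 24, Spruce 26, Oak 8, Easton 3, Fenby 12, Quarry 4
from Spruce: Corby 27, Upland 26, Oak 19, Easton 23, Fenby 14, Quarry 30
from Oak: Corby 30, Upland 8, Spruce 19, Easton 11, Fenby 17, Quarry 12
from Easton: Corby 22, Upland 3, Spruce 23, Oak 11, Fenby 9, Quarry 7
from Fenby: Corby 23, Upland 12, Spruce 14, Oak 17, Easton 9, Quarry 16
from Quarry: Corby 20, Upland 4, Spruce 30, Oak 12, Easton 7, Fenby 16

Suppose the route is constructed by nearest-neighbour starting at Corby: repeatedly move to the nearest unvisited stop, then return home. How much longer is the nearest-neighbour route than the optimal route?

The nearest-neighbour route is 6 miles longer than optimal.

Corby: Quarry=20, Easton=22, Fenby=23, Upland=24, Spruce=27, Oak=30 ⇒ Quarry
Quarry: Upland=4, Easton=7, Oak=12, Fenby=16, Spruce=30 ⇒ Upland
Upland: Easton=3, Oak=8, Fenby=12, Spruce=26 ⇒ Easton
Easton: Fenby=9, Oak=11, Spruce=23 ⇒ Fenby
Fenby: Spruce=14, Oak=17 ⇒ Spruce
Spruce: Oak=19 ⇒ Oak
NN route Corby → Quarry → Upland → Easton → Fenby → Spruce → Oak → Corby costs 99.
Optimal: Corby → Spruce → Fenby → Easton → Upland → Oak → Quarry → Corby costs 93 (by enumerating all 360 distinct tours).
Excess = 99 − 93 = 6.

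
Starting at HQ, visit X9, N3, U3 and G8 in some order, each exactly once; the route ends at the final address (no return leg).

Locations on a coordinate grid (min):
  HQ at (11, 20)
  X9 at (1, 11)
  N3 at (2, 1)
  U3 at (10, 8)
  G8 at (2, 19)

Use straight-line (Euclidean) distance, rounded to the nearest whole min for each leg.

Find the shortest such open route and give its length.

There are 4! = 24 possible orderings.
HQ - X9 - N3 - U3 - G8: 13+10+11+14 = 48
HQ - X9 - N3 - G8 - U3: 13+10+18+14 = 55
HQ - X9 - U3 - N3 - G8: 13+9+11+18 = 51
HQ - X9 - U3 - G8 - N3: 13+9+14+18 = 54
HQ - X9 - G8 - N3 - U3: 13+8+18+11 = 50
HQ - X9 - G8 - U3 - N3: 13+8+14+11 = 46
HQ - N3 - X9 - U3 - G8: 21+10+9+14 = 54
HQ - N3 - X9 - G8 - U3: 21+10+8+14 = 53
HQ - N3 - U3 - X9 - G8: 21+11+9+8 = 49
HQ - N3 - U3 - G8 - X9: 21+11+14+8 = 54
HQ - N3 - G8 - X9 - U3: 21+18+8+9 = 56
HQ - N3 - G8 - U3 - X9: 21+18+14+9 = 62
HQ - U3 - X9 - N3 - G8: 12+9+10+18 = 49
HQ - U3 - X9 - G8 - N3: 12+9+8+18 = 47
… (10 more)
HQ - G8 - X9 - U3 - N3: 9+8+9+11 = 37  ← best
The minimum is 37.
One shortest path: HQ → G8 → X9 → U3 → N3.

Shortest open route: 37 min.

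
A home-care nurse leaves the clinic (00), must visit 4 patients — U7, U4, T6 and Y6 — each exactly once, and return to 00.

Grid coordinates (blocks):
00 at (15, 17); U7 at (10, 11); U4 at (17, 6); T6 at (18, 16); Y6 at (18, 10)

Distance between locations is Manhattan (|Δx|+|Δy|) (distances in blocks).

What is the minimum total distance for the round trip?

With 4 stops there are 4!/2 = 12 distinct round trips (a route and its reverse cost the same).
00 - U7 - U4 - T6 - Y6 - 00: 11+12+11+6+10 = 50
00 - U7 - U4 - Y6 - T6 - 00: 11+12+5+6+4 = 38
00 - U7 - T6 - U4 - Y6 - 00: 11+13+11+5+10 = 50
00 - U7 - T6 - Y6 - U4 - 00: 11+13+6+5+13 = 48
00 - U7 - Y6 - U4 - T6 - 00: 11+9+5+11+4 = 40
00 - U7 - Y6 - T6 - U4 - 00: 11+9+6+11+13 = 50
00 - U4 - U7 - T6 - Y6 - 00: 13+12+13+6+10 = 54
00 - U4 - U7 - Y6 - T6 - 00: 13+12+9+6+4 = 44
00 - U4 - T6 - U7 - Y6 - 00: 13+11+13+9+10 = 56
00 - U4 - Y6 - U7 - T6 - 00: 13+5+9+13+4 = 44
00 - T6 - U7 - U4 - Y6 - 00: 4+13+12+5+10 = 44
00 - T6 - U4 - U7 - Y6 - 00: 4+11+12+9+10 = 46
The minimum is 38.
One optimal route: 00 → U7 → U4 → Y6 → T6 → 00 (or its reverse).

Shortest round trip = 38 blocks.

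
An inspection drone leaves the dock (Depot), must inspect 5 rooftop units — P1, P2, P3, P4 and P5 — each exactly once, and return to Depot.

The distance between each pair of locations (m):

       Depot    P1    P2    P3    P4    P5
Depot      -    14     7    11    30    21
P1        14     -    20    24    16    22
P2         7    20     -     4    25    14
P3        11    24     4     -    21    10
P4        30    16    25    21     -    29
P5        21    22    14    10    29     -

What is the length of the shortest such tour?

80 m — the shortest possible round trip.

With 5 stops there are 5!/2 = 60 distinct round trips (a route and its reverse cost the same).
Depot → P1 → P2 → P3 → P4 → P5 → Depot: 14+20+4+21+29+21 = 109
Depot → P1 → P2 → P3 → P5 → P4 → Depot: 14+20+4+10+29+30 = 107
Depot → P1 → P2 → P4 → P3 → P5 → Depot: 14+20+25+21+10+21 = 111
Depot → P1 → P2 → P4 → P5 → P3 → Depot: 14+20+25+29+10+11 = 109
Depot → P1 → P2 → P5 → P3 → P4 → Depot: 14+20+14+10+21+30 = 109
Depot → P1 → P2 → P5 → P4 → P3 → Depot: 14+20+14+29+21+11 = 109
Depot → P1 → P3 → P2 → P4 → P5 → Depot: 14+24+4+25+29+21 = 117
Depot → P1 → P3 → P2 → P5 → P4 → Depot: 14+24+4+14+29+30 = 115
Depot → P1 → P3 → P4 → P2 → P5 → Depot: 14+24+21+25+14+21 = 119
Depot → P1 → P3 → P4 → P5 → P2 → Depot: 14+24+21+29+14+7 = 109
Depot → P1 → P3 → P5 → P2 → P4 → Depot: 14+24+10+14+25+30 = 117
Depot → P1 → P3 → P5 → P4 → P2 → Depot: 14+24+10+29+25+7 = 109
Depot → P1 → P4 → P2 → P3 → P5 → Depot: 14+16+25+4+10+21 = 90
Depot → P1 → P4 → P2 → P5 → P3 → Depot: 14+16+25+14+10+11 = 90
… (46 more)
Depot → P1 → P4 → P5 → P3 → P2 → Depot: 14+16+29+10+4+7 = 80  ← best
The minimum is 80.
One optimal route: Depot → P1 → P4 → P5 → P3 → P2 → Depot (or its reverse).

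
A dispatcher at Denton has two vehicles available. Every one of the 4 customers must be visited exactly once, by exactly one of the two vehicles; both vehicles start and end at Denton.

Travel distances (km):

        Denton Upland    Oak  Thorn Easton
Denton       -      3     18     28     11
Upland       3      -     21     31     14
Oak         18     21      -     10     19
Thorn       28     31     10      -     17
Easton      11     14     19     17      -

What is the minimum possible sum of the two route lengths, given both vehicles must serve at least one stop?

62 km — the smallest possible combined total.

Check every non-empty split of the stops between the two vehicles; for each half take its own optimal tour:
  {Upland} + {Oak, Thorn, Easton}: 6 + 56 = 62
  {Oak} + {Upland, Thorn, Easton}: 36 + 62 = 98
  {Upland, Oak} + {Thorn, Easton}: 42 + 56 = 98
  {Thorn} + {Upland, Oak, Easton}: 56 + 54 = 110
  {Upland, Thorn} + {Oak, Easton}: 62 + 48 = 110
  {Oak, Thorn} + {Upland, Easton}: 56 + 28 = 84
  … (7 splits in total)
Best: vehicle 1 Denton → Upland → Denton = 6; vehicle 2 Denton → Oak → Thorn → Easton → Denton = 56; combined 62.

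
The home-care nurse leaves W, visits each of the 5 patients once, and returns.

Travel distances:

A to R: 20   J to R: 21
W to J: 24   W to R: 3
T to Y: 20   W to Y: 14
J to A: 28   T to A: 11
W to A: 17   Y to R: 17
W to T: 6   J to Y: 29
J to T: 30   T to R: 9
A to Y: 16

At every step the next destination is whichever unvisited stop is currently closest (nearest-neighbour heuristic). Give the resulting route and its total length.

At W the remaining stops are R 3, T 6, Y 14, A 17, J 24; go to R.
At R the remaining stops are T 9, Y 17, A 20, J 21; go to T.
At T the remaining stops are A 11, Y 20, J 30; go to A.
At A the remaining stops are Y 16, J 28; go to Y.
At Y the remaining stops are J 29; go to J.
Return J→W: 24.
Total = 3 + 9 + 11 + 16 + 29 + 24 = 92.

Nearest-neighbour total = 92; route W → R → T → A → Y → J → W.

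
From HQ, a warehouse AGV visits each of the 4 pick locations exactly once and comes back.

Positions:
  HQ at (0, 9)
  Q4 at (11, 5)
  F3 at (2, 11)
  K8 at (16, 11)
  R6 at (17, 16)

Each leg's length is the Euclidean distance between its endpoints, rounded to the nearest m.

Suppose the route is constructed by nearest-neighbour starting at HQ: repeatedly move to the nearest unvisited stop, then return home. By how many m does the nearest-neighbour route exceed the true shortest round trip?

Excess over optimum: 1 m.

HQ: F3=3, Q4=12, K8=16, R6=18 ⇒ F3
F3: Q4=11, K8=14, R6=16 ⇒ Q4
Q4: K8=8, R6=13 ⇒ K8
K8: R6=5 ⇒ R6
NN route HQ → F3 → Q4 → K8 → R6 → HQ costs 45.
Optimal: HQ → Q4 → K8 → R6 → F3 → HQ costs 44 (by enumerating all 12 distinct tours).
Excess = 45 − 44 = 1.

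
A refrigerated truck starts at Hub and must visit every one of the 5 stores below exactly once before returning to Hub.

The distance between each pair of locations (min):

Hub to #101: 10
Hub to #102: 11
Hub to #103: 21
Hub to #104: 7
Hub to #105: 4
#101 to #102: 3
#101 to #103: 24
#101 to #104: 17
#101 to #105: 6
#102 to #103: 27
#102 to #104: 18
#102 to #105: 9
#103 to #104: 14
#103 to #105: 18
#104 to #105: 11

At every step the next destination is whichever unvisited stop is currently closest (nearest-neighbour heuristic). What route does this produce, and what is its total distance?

Total distance 66 min via the nearest-neighbour route Hub → #105 → #101 → #102 → #104 → #103 → Hub.

At Hub the remaining stops are #105 4, #104 7, #101 10, #102 11, #103 21; go to #105.
At #105 the remaining stops are #101 6, #102 9, #104 11, #103 18; go to #101.
At #101 the remaining stops are #102 3, #104 17, #103 24; go to #102.
At #102 the remaining stops are #104 18, #103 27; go to #104.
At #104 the remaining stops are #103 14; go to #103.
Return #103→Hub: 21.
Total = 4 + 6 + 3 + 18 + 14 + 21 = 66.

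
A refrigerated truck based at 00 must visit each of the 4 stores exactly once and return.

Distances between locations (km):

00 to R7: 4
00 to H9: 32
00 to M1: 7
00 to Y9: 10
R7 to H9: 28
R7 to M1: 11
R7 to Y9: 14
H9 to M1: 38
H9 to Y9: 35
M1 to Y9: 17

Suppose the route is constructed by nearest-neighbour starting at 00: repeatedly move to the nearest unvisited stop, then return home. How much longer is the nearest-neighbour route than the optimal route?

Excess over optimum: 8 km.

00: R7=4, M1=7, Y9=10, H9=32 ⇒ R7
R7: M1=11, Y9=14, H9=28 ⇒ M1
M1: Y9=17, H9=38 ⇒ Y9
Y9: H9=35 ⇒ H9
NN route 00 → R7 → M1 → Y9 → H9 → 00 costs 99.
Optimal: 00 → R7 → H9 → Y9 → M1 → 00 costs 91 (by enumerating all 12 distinct tours).
Excess = 99 − 91 = 8.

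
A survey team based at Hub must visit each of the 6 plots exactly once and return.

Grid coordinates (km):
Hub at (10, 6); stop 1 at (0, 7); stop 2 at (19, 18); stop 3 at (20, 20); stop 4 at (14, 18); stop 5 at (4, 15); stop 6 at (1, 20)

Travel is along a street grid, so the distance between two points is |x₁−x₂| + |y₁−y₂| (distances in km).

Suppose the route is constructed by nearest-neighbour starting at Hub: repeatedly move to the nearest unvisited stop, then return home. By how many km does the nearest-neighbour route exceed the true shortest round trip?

Hub: stop 1=11, stop 5=15, stop 4=16, stop 2=21, stop 6=23, stop 3=24 ⇒ stop 1
stop 1: stop 5=12, stop 6=14, stop 4=25, stop 2=30, stop 3=33 ⇒ stop 5
stop 5: stop 6=8, stop 4=13, stop 2=18, stop 3=21 ⇒ stop 6
stop 6: stop 4=15, stop 3=19, stop 2=20 ⇒ stop 4
stop 4: stop 2=5, stop 3=8 ⇒ stop 2
stop 2: stop 3=3 ⇒ stop 3
NN route Hub → stop 1 → stop 5 → stop 6 → stop 4 → stop 2 → stop 3 → Hub costs 78.
Optimal: Hub → stop 1 → stop 5 → stop 6 → stop 3 → stop 2 → stop 4 → Hub costs 74 (by enumerating all 360 distinct tours).
Excess = 78 − 74 = 4.

4 km longer than the optimal tour.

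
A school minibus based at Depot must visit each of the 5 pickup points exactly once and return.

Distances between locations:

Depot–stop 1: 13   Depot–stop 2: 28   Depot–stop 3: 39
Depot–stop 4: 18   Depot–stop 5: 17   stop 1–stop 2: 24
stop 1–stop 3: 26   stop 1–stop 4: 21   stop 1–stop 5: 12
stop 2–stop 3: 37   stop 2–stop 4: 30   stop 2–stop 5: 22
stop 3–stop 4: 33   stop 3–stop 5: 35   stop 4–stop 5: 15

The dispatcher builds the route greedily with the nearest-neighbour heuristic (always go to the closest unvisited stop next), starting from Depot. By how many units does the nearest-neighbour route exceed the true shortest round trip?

Depot: stop 1=13, stop 5=17, stop 4=18, stop 2=28, stop 3=39 ⇒ stop 1
stop 1: stop 5=12, stop 4=21, stop 2=24, stop 3=26 ⇒ stop 5
stop 5: stop 4=15, stop 2=22, stop 3=35 ⇒ stop 4
stop 4: stop 2=30, stop 3=33 ⇒ stop 2
stop 2: stop 3=37 ⇒ stop 3
NN route Depot → stop 1 → stop 5 → stop 4 → stop 2 → stop 3 → Depot costs 146.
Optimal: Depot → stop 1 → stop 3 → stop 2 → stop 5 → stop 4 → Depot costs 131 (by enumerating all 60 distinct tours).
Excess = 146 − 131 = 15.

Excess over optimum: 15.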